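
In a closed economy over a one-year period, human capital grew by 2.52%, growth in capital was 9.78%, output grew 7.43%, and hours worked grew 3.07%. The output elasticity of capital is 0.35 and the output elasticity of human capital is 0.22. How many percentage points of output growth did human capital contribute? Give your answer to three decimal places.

Contribution = share × growth = 0.22 × 2.52 = 0.5544 pp.

0.554 pp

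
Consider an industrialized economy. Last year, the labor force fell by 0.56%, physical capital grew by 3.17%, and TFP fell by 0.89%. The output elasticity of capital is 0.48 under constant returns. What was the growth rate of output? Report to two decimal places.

Labor's share = 1 − 0.48 = 0.52.
Physical capital: 0.48 × 3.17 = 1.5216 pp.
The labor force: 0.52 × (-0.56) = -0.2912 pp.
Output growth = -0.89 + 1.2304 = 0.3404%.

Output growth was 0.34%.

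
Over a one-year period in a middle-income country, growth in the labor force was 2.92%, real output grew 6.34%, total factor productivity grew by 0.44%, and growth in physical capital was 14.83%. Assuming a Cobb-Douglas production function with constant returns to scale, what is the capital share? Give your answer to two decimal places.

gY = gA + α·gK + (1−α)·gL, so gY − gA − gL = α(gK − gL).
6.34 − 0.44 − 2.92 = α × (14.83 − 2.92).
2.98 = 11.91 α, so α = 0.2502.

The capital share is 0.25.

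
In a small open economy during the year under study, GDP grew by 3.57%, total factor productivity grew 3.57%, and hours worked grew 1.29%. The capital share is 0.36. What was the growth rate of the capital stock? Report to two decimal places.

-2.29%

Labor's share = 1 − 0.36 = 0.64.
gY = gA + 0.64×1.29 + 0.36×g.
0.36×g = 3.57 − 3.57 − 0.8256 = -0.8256.
g = -0.8256 / 0.36 = -2.2933%.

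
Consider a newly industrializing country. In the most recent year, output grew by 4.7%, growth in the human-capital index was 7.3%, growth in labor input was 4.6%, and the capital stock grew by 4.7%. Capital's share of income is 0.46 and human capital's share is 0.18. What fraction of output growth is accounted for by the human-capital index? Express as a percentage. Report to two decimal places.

The human-capital index accounted for 27.96% of growth.

The human-capital index contributed 0.18 × 7.3 = 1.314 pp.
Share of growth = 1.314 / 4.7 × 100 = 27.9574%.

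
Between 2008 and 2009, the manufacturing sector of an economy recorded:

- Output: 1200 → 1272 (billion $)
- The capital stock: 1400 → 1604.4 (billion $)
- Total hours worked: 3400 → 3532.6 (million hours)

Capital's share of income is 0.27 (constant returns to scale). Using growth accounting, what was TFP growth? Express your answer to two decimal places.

Output growth = (1272 − 1200) / 1200 = 6%.
The capital stock growth = (1604.4 − 1400) / 1400 = 14.6%.
Total hours worked growth = (3532.6 − 3400) / 3400 = 3.9%.
Labor's share = 1 − 0.27 = 0.73.
The capital stock: 0.27 × 14.6 = 3.942 pp.
Total hours worked: 0.73 × 3.9 = 2.847 pp.
TFP growth = 6 − 6.789 = -0.789%.

-0.79%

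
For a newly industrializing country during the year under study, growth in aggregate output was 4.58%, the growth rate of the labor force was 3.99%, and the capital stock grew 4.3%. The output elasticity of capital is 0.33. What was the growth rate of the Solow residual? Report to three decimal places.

0.488%

Labor's share = 1 − 0.33 = 0.67.
The capital stock: 0.33 × 4.3 = 1.419 pp.
The labor force: 0.67 × 3.99 = 2.6733 pp.
TFP growth = 4.58 − 4.0923 = 0.4877%.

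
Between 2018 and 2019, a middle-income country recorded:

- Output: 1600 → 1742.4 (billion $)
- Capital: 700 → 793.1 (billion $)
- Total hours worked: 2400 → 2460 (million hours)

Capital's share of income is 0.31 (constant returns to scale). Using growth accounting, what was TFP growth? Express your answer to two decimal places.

Output growth = (1742.4 − 1600) / 1600 = 8.9%.
Capital growth = (793.1 − 700) / 700 = 13.3%.
Total hours worked growth = (2460 − 2400) / 2400 = 2.5%.
Labor's share = 1 − 0.31 = 0.69.
Capital: 0.31 × 13.3 = 4.123 pp.
Total hours worked: 0.69 × 2.5 = 1.725 pp.
TFP growth = 8.9 − 5.848 = 3.052%.

3.05%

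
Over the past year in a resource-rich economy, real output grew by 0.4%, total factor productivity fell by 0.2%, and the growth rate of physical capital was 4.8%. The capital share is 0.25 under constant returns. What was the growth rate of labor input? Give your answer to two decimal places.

-0.80%

Labor's share = 1 − 0.25 = 0.75.
gY = gA + 0.25×4.8 + 0.75×g.
0.75×g = 0.4 + 0.2 − 1.2 = -0.6.
g = -0.6 / 0.75 = -0.8%.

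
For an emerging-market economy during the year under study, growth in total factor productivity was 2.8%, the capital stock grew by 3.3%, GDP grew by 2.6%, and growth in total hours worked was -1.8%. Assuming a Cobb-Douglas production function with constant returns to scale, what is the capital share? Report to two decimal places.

0.31

gY = gA + α·gK + (1−α)·gL, so gY − gA − gL = α(gK − gL).
2.6 − 2.8 + 1.8 = α × (3.3 − (-1.8)).
1.6 = 5.1 α, so α = 0.3137.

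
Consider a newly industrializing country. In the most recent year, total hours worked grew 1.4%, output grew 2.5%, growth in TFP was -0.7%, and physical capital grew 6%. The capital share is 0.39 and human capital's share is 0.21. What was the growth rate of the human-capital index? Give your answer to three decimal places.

Labor's share = 1 − 0.39 − 0.21 = 0.4.
gY = gA + 0.39×6 + 0.4×1.4 + 0.21×g.
0.21×g = 2.5 + 0.7 − 2.9 = 0.3.
g = 0.3 / 0.21 = 1.42857%.

The human-capital index grew 1.429%.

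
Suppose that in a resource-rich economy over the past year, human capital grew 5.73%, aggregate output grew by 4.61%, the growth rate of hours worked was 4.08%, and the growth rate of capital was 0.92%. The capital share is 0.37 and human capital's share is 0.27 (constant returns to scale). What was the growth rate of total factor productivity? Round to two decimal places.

1.25%

Labor's share = 1 − 0.37 − 0.27 = 0.36.
Capital: 0.37 × 0.92 = 0.3404 pp.
Human capital: 0.27 × 5.73 = 1.5471 pp.
Hours worked: 0.36 × 4.08 = 1.4688 pp.
TFP growth = 4.61 − 3.3563 = 1.2537%.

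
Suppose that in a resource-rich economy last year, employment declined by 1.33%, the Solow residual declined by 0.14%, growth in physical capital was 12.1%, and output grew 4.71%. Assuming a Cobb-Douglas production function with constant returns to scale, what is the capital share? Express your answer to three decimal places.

α = 0.460

gY = gA + α·gK + (1−α)·gL, so gY − gA − gL = α(gK − gL).
4.71 + 0.14 + 1.33 = α × (12.1 − (-1.33)).
6.18 = 13.43 α, so α = 0.46016.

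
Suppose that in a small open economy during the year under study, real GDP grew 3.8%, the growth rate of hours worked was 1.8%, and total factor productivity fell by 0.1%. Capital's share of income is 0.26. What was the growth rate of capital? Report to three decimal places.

Labor's share = 1 − 0.26 = 0.74.
gY = gA + 0.74×1.8 + 0.26×g.
0.26×g = 3.8 + 0.1 − 1.332 = 2.568.
g = 2.568 / 0.26 = 9.87692%.

9.877%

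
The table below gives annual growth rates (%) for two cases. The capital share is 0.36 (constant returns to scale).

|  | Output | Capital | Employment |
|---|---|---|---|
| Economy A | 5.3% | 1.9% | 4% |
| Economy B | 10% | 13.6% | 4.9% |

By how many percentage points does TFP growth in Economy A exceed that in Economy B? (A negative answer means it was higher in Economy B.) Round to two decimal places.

Labor's share = 1 − 0.36 = 0.64.
Economy A: TFP = 5.3 − 0.684 − 2.56 = 2.056%.
Economy B: TFP = 10 − 4.896 − 3.136 = 1.968%.
Difference = 2.056 − (1.968) = 0.088 pp.

0.09 percentage points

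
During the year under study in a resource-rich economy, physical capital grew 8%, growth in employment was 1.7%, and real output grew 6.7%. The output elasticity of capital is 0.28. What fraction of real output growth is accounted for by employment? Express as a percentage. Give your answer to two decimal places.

Labor's share = 1 − 0.28 = 0.72.
Employment contributed 0.72 × 1.7 = 1.224 pp.
Share of growth = 1.224 / 6.7 × 100 = 18.2687%.

18.27%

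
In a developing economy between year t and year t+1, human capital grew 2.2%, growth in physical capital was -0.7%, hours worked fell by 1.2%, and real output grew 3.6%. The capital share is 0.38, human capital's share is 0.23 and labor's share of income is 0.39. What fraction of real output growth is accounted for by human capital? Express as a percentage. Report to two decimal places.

Human capital accounted for 14.06% of growth.

Human capital contributed 0.23 × 2.2 = 0.506 pp.
Share of growth = 0.506 / 3.6 × 100 = 14.0556%.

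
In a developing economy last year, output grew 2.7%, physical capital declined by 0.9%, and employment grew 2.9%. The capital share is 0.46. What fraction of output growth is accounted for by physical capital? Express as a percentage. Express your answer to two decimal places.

-15.33%

Physical capital contributed 0.46 × (-0.9) = -0.414 pp.
Share of growth = -0.414 / 2.7 × 100 = -15.3333%.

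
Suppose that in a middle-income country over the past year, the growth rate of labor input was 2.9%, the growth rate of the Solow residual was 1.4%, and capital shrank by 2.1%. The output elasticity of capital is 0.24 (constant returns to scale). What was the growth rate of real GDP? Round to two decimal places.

Labor's share = 1 − 0.24 = 0.76.
Capital: 0.24 × (-2.1) = -0.504 pp.
Labor input: 0.76 × 2.9 = 2.204 pp.
Output growth = 1.4 + 1.7 = 3.1%.

3.10%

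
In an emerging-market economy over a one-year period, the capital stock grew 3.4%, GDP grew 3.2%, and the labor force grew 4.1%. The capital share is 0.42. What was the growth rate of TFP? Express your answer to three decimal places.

-0.606%

Labor's share = 1 − 0.42 = 0.58.
The capital stock: 0.42 × 3.4 = 1.428 pp.
The labor force: 0.58 × 4.1 = 2.378 pp.
TFP growth = 3.2 − 3.806 = -0.606%.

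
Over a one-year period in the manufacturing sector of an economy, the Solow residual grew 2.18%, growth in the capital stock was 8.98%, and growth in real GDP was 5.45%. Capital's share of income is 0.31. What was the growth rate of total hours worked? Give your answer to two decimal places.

Labor's share = 1 − 0.31 = 0.69.
gY = gA + 0.31×8.98 + 0.69×g.
0.69×g = 5.45 − 2.18 − 2.7838 = 0.4862.
g = 0.4862 / 0.69 = 0.7046%.

Total hours worked grew 0.70%.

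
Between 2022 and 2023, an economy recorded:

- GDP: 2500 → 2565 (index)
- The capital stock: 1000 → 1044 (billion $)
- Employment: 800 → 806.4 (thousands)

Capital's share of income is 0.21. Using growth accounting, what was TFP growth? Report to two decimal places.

1.04%

GDP growth = (2565 − 2500) / 2500 = 2.6%.
The capital stock growth = (1044 − 1000) / 1000 = 4.4%.
Employment growth = (806.4 − 800) / 800 = 0.8%.
Labor's share = 1 − 0.21 = 0.79.
The capital stock: 0.21 × 4.4 = 0.924 pp.
Employment: 0.79 × 0.8 = 0.632 pp.
TFP growth = 2.6 − 1.556 = 1.044%.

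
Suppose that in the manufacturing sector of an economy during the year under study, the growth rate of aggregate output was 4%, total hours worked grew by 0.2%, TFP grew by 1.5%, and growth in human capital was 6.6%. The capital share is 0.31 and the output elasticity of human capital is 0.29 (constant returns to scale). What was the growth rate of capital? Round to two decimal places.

1.63%

Labor's share = 1 − 0.31 − 0.29 = 0.4.
gY = gA + 0.29×6.6 + 0.4×0.2 + 0.31×g.
0.31×g = 4 − 1.5 − 1.994 = 0.506.
g = 0.506 / 0.31 = 1.6323%.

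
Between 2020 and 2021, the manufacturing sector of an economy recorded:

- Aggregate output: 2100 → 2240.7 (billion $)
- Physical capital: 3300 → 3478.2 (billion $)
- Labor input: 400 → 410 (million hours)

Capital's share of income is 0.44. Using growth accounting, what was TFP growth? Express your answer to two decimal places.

Aggregate output growth = (2240.7 − 2100) / 2100 = 6.7%.
Physical capital growth = (3478.2 − 3300) / 3300 = 5.4%.
Labor input growth = (410 − 400) / 400 = 2.5%.
Labor's share = 1 − 0.44 = 0.56.
Physical capital: 0.44 × 5.4 = 2.376 pp.
Labor input: 0.56 × 2.5 = 1.4 pp.
TFP growth = 6.7 − 3.776 = 2.924%.

2.92%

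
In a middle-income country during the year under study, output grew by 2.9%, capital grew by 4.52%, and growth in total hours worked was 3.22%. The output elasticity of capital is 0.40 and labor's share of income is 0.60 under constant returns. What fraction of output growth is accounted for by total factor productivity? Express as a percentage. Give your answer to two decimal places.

Total factor productivity accounted for -28.97% of growth.

Labor's share = 1 − 0.4 = 0.6.
Capital: 0.4 × 4.52 = 1.808 pp.
Total hours worked: 0.6 × 3.22 = 1.932 pp.
TFP growth = 2.9 − 3.74 = -0.84%.
TFP share of growth = -0.84 / 2.9 × 100 = -28.9655%.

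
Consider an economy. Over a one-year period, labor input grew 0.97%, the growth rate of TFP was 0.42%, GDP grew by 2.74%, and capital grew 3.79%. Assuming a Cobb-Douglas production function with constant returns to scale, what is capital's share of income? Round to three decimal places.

gY = gA + α·gK + (1−α)·gL, so gY − gA − gL = α(gK − gL).
2.74 − 0.42 − 0.97 = α × (3.79 − 0.97).
1.35 = 2.82 α, so α = 0.47872.

α = 0.479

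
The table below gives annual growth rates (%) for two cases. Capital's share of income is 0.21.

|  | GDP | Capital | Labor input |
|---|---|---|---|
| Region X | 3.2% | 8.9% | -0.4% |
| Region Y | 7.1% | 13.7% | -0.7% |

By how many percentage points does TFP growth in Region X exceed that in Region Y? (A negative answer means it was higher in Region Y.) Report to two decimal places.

Labor's share = 1 − 0.21 = 0.79.
Region X: TFP = 3.2 − 1.869 + 0.316 = 1.647%.
Region Y: TFP = 7.1 − 2.877 + 0.553 = 4.776%.
Difference = 1.647 − (4.776) = -3.129 pp.

-3.13 percentage points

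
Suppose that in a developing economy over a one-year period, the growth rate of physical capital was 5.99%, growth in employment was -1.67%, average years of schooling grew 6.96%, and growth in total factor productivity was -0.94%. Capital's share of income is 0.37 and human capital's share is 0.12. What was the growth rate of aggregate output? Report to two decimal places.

Labor's share = 1 − 0.37 − 0.12 = 0.51.
Physical capital: 0.37 × 5.99 = 2.2163 pp.
Average years of schooling: 0.12 × 6.96 = 0.8352 pp.
Employment: 0.51 × (-1.67) = -0.8517 pp.
Output growth = -0.94 + 2.1998 = 1.2598%.

1.26%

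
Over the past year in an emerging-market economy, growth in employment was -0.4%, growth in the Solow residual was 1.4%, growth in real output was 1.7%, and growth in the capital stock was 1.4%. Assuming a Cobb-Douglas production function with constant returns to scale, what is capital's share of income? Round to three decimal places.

gY = gA + α·gK + (1−α)·gL, so gY − gA − gL = α(gK − gL).
1.7 − 1.4 + 0.4 = α × (1.4 − (-0.4)).
0.7 = 1.8 α, so α = 0.38889.

0.389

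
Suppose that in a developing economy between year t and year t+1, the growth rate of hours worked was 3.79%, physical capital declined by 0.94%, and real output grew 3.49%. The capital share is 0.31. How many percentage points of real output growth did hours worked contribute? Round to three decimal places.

2.615

Labor's share = 1 − 0.31 = 0.69.
Contribution = share × growth = 0.69 × 3.79 = 2.6151 pp.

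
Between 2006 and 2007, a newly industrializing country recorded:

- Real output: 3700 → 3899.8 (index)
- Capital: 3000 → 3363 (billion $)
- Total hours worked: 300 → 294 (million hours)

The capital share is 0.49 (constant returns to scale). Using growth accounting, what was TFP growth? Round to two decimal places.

Real output growth = (3899.8 − 3700) / 3700 = 5.4%.
Capital growth = (3363 − 3000) / 3000 = 12.1%.
Total hours worked growth = (294 − 300) / 300 = -2%.
Labor's share = 1 − 0.49 = 0.51.
Capital: 0.49 × 12.1 = 5.929 pp.
Total hours worked: 0.51 × (-2) = -1.02 pp.
TFP growth = 5.4 − 4.909 = 0.491%.

0.49%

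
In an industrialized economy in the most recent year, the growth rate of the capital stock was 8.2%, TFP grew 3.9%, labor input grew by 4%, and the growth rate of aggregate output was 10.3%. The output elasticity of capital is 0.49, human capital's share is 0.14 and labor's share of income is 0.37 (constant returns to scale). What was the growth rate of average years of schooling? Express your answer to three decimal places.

Labor's share = 1 − 0.49 − 0.14 = 0.37.
gY = gA + 0.49×8.2 + 0.37×4 + 0.14×g.
0.14×g = 10.3 − 3.9 − 5.498 = 0.902.
g = 0.902 / 0.14 = 6.44286%.

Average years of schooling grew 6.443%.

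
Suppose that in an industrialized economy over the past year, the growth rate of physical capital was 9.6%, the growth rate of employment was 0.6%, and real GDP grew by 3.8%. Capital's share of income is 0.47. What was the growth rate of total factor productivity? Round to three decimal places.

-1.030%

Labor's share = 1 − 0.47 = 0.53.
Physical capital: 0.47 × 9.6 = 4.512 pp.
Employment: 0.53 × 0.6 = 0.318 pp.
TFP growth = 3.8 − 4.83 = -1.03%.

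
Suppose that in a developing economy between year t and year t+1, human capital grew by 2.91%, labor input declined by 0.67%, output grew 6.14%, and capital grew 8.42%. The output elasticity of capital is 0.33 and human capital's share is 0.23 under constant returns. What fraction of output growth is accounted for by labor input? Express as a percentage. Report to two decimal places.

Labor's share = 1 − 0.33 − 0.23 = 0.44.
Labor input contributed 0.44 × (-0.67) = -0.2948 pp.
Share of growth = -0.2948 / 6.14 × 100 = -4.8013%.

-4.80%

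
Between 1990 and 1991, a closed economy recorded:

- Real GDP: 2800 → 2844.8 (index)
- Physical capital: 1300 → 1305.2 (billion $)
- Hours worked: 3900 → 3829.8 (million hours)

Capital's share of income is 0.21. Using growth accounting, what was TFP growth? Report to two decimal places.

TFP grew 2.94%.

Real GDP growth = (2844.8 − 2800) / 2800 = 1.6%.
Physical capital growth = (1305.2 − 1300) / 1300 = 0.4%.
Hours worked growth = (3829.8 − 3900) / 3900 = -1.8%.
Labor's share = 1 − 0.21 = 0.79.
Physical capital: 0.21 × 0.4 = 0.084 pp.
Hours worked: 0.79 × (-1.8) = -1.422 pp.
TFP growth = 1.6 + 1.338 = 2.938%.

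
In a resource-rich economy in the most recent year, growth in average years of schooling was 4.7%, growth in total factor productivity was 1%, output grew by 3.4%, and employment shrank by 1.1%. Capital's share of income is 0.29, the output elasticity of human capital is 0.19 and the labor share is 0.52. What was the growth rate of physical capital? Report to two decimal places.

7.17%

Labor's share = 1 − 0.29 − 0.19 = 0.52.
gY = gA + 0.19×4.7 + 0.52×(-1.1) + 0.29×g.
0.29×g = 3.4 − 1 − 0.321 = 2.079.
g = 2.079 / 0.29 = 7.169%.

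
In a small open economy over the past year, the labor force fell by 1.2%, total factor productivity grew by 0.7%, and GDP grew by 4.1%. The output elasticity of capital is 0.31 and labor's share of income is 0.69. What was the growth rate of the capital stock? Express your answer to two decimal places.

Labor's share = 1 − 0.31 = 0.69.
gY = gA + 0.69×(-1.2) + 0.31×g.
0.31×g = 4.1 − 0.7 + 0.828 = 4.228.
g = 4.228 / 0.31 = 13.6387%.

13.64%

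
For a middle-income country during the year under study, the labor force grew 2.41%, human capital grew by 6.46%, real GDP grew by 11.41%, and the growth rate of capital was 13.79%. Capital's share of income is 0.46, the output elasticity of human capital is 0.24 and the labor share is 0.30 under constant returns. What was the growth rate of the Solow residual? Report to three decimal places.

Labor's share = 1 − 0.46 − 0.24 = 0.3.
Capital: 0.46 × 13.79 = 6.3434 pp.
Human capital: 0.24 × 6.46 = 1.5504 pp.
The labor force: 0.3 × 2.41 = 0.723 pp.
TFP growth = 11.41 − 8.6168 = 2.7932%.

2.793%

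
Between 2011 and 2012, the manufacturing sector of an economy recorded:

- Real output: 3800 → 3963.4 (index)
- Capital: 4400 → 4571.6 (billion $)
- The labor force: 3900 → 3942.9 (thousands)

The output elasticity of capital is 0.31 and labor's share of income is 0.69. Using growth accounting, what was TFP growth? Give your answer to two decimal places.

Real output growth = (3963.4 − 3800) / 3800 = 4.3%.
Capital growth = (4571.6 − 4400) / 4400 = 3.9%.
The labor force growth = (3942.9 − 3900) / 3900 = 1.1%.
Labor's share = 1 − 0.31 = 0.69.
Capital: 0.31 × 3.9 = 1.209 pp.
The labor force: 0.69 × 1.1 = 0.759 pp.
TFP growth = 4.3 − 1.968 = 2.332%.

2.33%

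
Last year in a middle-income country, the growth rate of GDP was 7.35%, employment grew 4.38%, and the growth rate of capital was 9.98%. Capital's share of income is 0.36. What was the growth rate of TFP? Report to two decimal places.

TFP grew 0.95%.

Labor's share = 1 − 0.36 = 0.64.
Capital: 0.36 × 9.98 = 3.5928 pp.
Employment: 0.64 × 4.38 = 2.8032 pp.
TFP growth = 7.35 − 6.396 = 0.954%.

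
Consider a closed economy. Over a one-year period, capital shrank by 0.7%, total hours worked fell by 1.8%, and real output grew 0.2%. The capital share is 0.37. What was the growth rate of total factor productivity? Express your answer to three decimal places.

Labor's share = 1 − 0.37 = 0.63.
Capital: 0.37 × (-0.7) = -0.259 pp.
Total hours worked: 0.63 × (-1.8) = -1.134 pp.
TFP growth = 0.2 + 1.393 = 1.593%.

Total factor productivity grew 1.593%.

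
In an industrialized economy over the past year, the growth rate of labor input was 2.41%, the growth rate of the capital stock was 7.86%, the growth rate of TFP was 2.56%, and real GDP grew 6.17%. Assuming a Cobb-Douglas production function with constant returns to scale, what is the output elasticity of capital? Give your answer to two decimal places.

0.22

gY = gA + α·gK + (1−α)·gL, so gY − gA − gL = α(gK − gL).
6.17 − 2.56 − 2.41 = α × (7.86 − 2.41).
1.2 = 5.45 α, so α = 0.2202.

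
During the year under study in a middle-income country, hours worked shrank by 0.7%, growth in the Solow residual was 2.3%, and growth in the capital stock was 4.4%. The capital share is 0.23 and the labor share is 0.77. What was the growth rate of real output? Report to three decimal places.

Labor's share = 1 − 0.23 = 0.77.
The capital stock: 0.23 × 4.4 = 1.012 pp.
Hours worked: 0.77 × (-0.7) = -0.539 pp.
Output growth = 2.3 + 0.473 = 2.773%.

Real output grew 2.773%.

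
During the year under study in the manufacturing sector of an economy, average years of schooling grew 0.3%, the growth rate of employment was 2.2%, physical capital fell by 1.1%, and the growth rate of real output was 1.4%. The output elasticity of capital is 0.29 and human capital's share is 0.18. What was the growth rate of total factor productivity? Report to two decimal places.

0.50%

Labor's share = 1 − 0.29 − 0.18 = 0.53.
Physical capital: 0.29 × (-1.1) = -0.319 pp.
Average years of schooling: 0.18 × 0.3 = 0.054 pp.
Employment: 0.53 × 2.2 = 1.166 pp.
TFP growth = 1.4 − 0.901 = 0.499%.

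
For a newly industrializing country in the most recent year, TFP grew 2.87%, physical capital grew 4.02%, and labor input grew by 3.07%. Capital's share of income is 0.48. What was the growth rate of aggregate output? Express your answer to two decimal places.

Labor's share = 1 − 0.48 = 0.52.
Physical capital: 0.48 × 4.02 = 1.9296 pp.
Labor input: 0.52 × 3.07 = 1.5964 pp.
Output growth = 2.87 + 3.526 = 6.396%.

6.40%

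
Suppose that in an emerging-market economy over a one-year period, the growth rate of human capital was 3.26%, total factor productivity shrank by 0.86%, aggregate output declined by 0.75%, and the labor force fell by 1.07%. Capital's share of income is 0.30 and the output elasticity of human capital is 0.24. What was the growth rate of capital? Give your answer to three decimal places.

-0.601%

Labor's share = 1 − 0.3 − 0.24 = 0.46.
gY = gA + 0.24×3.26 + 0.46×(-1.07) + 0.3×g.
0.3×g = -0.75 + 0.86 − 0.2902 = -0.1802.
g = -0.1802 / 0.3 = -0.60067%.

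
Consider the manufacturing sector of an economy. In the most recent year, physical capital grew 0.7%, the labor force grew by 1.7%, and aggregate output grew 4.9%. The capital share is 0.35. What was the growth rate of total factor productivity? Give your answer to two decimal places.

Labor's share = 1 − 0.35 = 0.65.
Physical capital: 0.35 × 0.7 = 0.245 pp.
The labor force: 0.65 × 1.7 = 1.105 pp.
TFP growth = 4.9 − 1.35 = 3.55%.

3.55%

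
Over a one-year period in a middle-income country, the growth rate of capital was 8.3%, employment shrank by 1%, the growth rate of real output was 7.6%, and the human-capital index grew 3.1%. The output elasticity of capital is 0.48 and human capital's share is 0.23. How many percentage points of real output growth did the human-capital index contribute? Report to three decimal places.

Contribution = share × growth = 0.23 × 3.1 = 0.713 pp.

0.713 pp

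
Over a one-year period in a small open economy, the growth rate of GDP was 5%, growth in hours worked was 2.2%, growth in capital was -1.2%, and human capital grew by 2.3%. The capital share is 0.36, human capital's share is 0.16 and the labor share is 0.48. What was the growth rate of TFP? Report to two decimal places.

TFP grew 4.01%.

Labor's share = 1 − 0.36 − 0.16 = 0.48.
Capital: 0.36 × (-1.2) = -0.432 pp.
Human capital: 0.16 × 2.3 = 0.368 pp.
Hours worked: 0.48 × 2.2 = 1.056 pp.
TFP growth = 5 − 0.992 = 4.008%.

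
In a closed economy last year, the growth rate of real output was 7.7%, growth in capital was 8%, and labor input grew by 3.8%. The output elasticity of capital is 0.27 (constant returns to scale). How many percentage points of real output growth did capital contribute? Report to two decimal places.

2.16

Contribution = share × growth = 0.27 × 8 = 2.16 pp.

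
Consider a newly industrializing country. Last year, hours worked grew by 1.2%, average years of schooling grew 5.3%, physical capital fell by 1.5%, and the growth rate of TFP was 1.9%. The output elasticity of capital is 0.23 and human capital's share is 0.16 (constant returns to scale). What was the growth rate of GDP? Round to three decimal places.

Labor's share = 1 − 0.23 − 0.16 = 0.61.
Physical capital: 0.23 × (-1.5) = -0.345 pp.
Average years of schooling: 0.16 × 5.3 = 0.848 pp.
Hours worked: 0.61 × 1.2 = 0.732 pp.
Output growth = 1.9 + 1.235 = 3.135%.

3.135%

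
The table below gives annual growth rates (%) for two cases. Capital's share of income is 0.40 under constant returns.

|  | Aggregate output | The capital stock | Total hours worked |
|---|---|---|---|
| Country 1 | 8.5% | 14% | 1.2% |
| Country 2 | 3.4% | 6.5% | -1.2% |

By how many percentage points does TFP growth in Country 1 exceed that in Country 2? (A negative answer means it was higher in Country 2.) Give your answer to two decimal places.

0.66 percentage points

Labor's share = 1 − 0.4 = 0.6.
Country 1: TFP = 8.5 − 5.6 − 0.72 = 2.18%.
Country 2: TFP = 3.4 − 2.6 + 0.72 = 1.52%.
Difference = 2.18 − (1.52) = 0.66 pp.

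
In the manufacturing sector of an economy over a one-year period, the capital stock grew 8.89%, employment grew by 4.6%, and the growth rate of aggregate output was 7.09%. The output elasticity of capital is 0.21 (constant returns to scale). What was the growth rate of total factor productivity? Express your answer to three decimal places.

1.589%

Labor's share = 1 − 0.21 = 0.79.
The capital stock: 0.21 × 8.89 = 1.8669 pp.
Employment: 0.79 × 4.6 = 3.634 pp.
TFP growth = 7.09 − 5.5009 = 1.5891%.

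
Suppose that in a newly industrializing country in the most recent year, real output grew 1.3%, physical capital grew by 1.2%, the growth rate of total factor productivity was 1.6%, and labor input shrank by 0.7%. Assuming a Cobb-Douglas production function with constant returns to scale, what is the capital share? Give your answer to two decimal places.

The capital share is 0.21.

gY = gA + α·gK + (1−α)·gL, so gY − gA − gL = α(gK − gL).
1.3 − 1.6 + 0.7 = α × (1.2 − (-0.7)).
0.4 = 1.9 α, so α = 0.2105.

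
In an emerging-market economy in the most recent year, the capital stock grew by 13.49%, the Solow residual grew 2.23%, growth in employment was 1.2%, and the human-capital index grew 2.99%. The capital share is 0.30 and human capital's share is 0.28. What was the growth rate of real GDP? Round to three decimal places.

7.618%

Labor's share = 1 − 0.3 − 0.28 = 0.42.
The capital stock: 0.3 × 13.49 = 4.047 pp.
The human-capital index: 0.28 × 2.99 = 0.8372 pp.
Employment: 0.42 × 1.2 = 0.504 pp.
Output growth = 2.23 + 5.3882 = 7.6182%.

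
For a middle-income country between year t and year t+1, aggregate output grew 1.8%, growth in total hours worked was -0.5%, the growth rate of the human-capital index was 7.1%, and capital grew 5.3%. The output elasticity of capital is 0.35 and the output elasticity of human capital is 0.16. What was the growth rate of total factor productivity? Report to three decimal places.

Labor's share = 1 − 0.35 − 0.16 = 0.49.
Capital: 0.35 × 5.3 = 1.855 pp.
The human-capital index: 0.16 × 7.1 = 1.136 pp.
Total hours worked: 0.49 × (-0.5) = -0.245 pp.
TFP growth = 1.8 − 2.746 = -0.946%.

-0.946%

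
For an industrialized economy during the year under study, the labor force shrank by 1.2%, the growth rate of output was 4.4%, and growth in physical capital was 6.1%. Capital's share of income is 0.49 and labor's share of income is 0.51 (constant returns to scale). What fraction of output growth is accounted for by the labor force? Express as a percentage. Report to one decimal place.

Labor's share = 1 − 0.49 = 0.51.
The labor force contributed 0.51 × (-1.2) = -0.612 pp.
Share of growth = -0.612 / 4.4 × 100 = -13.909%.

-13.9%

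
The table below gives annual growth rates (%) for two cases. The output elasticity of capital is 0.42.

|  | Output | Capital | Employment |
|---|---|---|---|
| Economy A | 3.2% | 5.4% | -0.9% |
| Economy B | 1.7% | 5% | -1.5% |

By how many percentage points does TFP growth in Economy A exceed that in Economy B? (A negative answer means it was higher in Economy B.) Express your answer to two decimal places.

0.98 percentage points

Labor's share = 1 − 0.42 = 0.58.
Economy A: TFP = 3.2 − 2.268 + 0.522 = 1.454%.
Economy B: TFP = 1.7 − 2.1 + 0.87 = 0.47%.
Difference = 1.454 − (0.47) = 0.984 pp.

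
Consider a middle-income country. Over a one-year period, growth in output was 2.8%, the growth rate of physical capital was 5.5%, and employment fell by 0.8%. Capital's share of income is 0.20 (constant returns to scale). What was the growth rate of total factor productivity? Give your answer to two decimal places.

Total factor productivity growth was 2.34%.

Labor's share = 1 − 0.2 = 0.8.
Physical capital: 0.2 × 5.5 = 1.1 pp.
Employment: 0.8 × (-0.8) = -0.64 pp.
TFP growth = 2.8 − 0.46 = 2.34%.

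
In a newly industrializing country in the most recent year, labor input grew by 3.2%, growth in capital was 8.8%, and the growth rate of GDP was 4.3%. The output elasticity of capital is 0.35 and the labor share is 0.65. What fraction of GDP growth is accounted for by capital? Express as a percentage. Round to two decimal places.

Capital accounted for 71.63% of growth.

Capital contributed 0.35 × 8.8 = 3.08 pp.
Share of growth = 3.08 / 4.3 × 100 = 71.6279%.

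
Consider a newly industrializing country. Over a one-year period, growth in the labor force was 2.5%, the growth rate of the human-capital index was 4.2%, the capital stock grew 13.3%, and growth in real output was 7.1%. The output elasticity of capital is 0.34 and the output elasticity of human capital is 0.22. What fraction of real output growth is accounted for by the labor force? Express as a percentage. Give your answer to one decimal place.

15.5%

Labor's share = 1 − 0.34 − 0.22 = 0.44.
The labor force contributed 0.44 × 2.5 = 1.1 pp.
Share of growth = 1.1 / 7.1 × 100 = 15.493%.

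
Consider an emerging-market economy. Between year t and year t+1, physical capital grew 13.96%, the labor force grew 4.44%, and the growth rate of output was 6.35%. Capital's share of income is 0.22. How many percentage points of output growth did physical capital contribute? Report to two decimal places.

Contribution = share × growth = 0.22 × 13.96 = 3.0712 pp.

3.07 percentage points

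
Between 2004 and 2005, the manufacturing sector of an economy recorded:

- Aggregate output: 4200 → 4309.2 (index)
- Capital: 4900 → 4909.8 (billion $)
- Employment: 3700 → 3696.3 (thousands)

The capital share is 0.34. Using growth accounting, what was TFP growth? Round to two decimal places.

2.60%

Aggregate output growth = (4309.2 − 4200) / 4200 = 2.6%.
Capital growth = (4909.8 − 4900) / 4900 = 0.2%.
Employment growth = (3696.3 − 3700) / 3700 = -0.1%.
Labor's share = 1 − 0.34 = 0.66.
Capital: 0.34 × 0.2 = 0.068 pp.
Employment: 0.66 × (-0.1) = -0.066 pp.
TFP growth = 2.6 − 0.002 = 2.598%.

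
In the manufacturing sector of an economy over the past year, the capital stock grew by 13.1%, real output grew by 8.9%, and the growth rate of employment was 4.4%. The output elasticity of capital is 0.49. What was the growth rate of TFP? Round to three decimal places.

0.237%

Labor's share = 1 − 0.49 = 0.51.
The capital stock: 0.49 × 13.1 = 6.419 pp.
Employment: 0.51 × 4.4 = 2.244 pp.
TFP growth = 8.9 − 8.663 = 0.237%.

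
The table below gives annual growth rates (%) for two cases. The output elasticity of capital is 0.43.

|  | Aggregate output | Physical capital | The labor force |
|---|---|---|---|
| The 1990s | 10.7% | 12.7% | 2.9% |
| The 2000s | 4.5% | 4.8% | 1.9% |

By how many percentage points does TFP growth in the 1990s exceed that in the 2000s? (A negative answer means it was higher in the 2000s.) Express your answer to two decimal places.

2.23 percentage points

Labor's share = 1 − 0.43 = 0.57.
The 1990s: TFP = 10.7 − 5.461 − 1.653 = 3.586%.
The 2000s: TFP = 4.5 − 2.064 − 1.083 = 1.353%.
Difference = 3.586 − (1.353) = 2.233 pp.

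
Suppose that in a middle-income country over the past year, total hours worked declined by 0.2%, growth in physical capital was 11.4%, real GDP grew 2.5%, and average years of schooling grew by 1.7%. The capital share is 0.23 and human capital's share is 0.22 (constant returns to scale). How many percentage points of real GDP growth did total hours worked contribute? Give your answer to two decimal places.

Labor's share = 1 − 0.23 − 0.22 = 0.55.
Contribution = share × growth = 0.55 × (-0.2) = -0.11 pp.

-0.11 pp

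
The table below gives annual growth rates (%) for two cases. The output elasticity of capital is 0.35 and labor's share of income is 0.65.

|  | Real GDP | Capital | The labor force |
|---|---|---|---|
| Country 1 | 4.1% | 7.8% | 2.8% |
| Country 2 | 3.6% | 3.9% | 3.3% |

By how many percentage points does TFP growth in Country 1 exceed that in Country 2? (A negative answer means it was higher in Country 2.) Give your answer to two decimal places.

-0.54 percentage points

Labor's share = 1 − 0.35 = 0.65.
Country 1: TFP = 4.1 − 2.73 − 1.82 = -0.45%.
Country 2: TFP = 3.6 − 1.365 − 2.145 = 0.09%.
Difference = -0.45 − (0.09) = -0.54 pp.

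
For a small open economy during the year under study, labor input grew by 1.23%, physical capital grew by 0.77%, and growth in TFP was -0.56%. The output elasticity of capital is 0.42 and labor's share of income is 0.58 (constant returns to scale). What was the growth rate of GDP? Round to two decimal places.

0.48%

Labor's share = 1 − 0.42 = 0.58.
Physical capital: 0.42 × 0.77 = 0.3234 pp.
Labor input: 0.58 × 1.23 = 0.7134 pp.
Output growth = -0.56 + 1.0368 = 0.4768%.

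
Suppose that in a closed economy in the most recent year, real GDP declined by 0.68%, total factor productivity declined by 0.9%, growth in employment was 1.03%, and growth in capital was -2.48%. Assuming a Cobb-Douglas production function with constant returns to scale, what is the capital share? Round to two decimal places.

gY = gA + α·gK + (1−α)·gL, so gY − gA − gL = α(gK − gL).
-0.68 + 0.9 − 1.03 = α × (-2.48 − 1.03).
-0.81 = -3.51 α, so α = 0.2308.

α = 0.23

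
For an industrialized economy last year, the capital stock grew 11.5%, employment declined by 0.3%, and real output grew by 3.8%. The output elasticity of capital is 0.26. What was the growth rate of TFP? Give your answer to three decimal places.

TFP grew 1.032%.

Labor's share = 1 − 0.26 = 0.74.
The capital stock: 0.26 × 11.5 = 2.99 pp.
Employment: 0.74 × (-0.3) = -0.222 pp.
TFP growth = 3.8 − 2.768 = 1.032%.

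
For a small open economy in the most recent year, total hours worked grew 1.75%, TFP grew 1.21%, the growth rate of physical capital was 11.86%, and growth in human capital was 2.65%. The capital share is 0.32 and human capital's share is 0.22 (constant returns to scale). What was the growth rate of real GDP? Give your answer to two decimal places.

Labor's share = 1 − 0.32 − 0.22 = 0.46.
Physical capital: 0.32 × 11.86 = 3.7952 pp.
Human capital: 0.22 × 2.65 = 0.583 pp.
Total hours worked: 0.46 × 1.75 = 0.805 pp.
Output growth = 1.21 + 5.1832 = 6.3932%.

Real GDP grew 6.39%.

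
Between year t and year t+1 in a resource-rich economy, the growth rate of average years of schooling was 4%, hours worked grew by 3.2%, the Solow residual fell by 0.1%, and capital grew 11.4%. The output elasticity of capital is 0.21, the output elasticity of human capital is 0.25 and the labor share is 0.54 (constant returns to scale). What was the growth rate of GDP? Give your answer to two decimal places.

Labor's share = 1 − 0.21 − 0.25 = 0.54.
Capital: 0.21 × 11.4 = 2.394 pp.
Average years of schooling: 0.25 × 4 = 1 pp.
Hours worked: 0.54 × 3.2 = 1.728 pp.
Output growth = -0.1 + 5.122 = 5.022%.

GDP grew 5.02%.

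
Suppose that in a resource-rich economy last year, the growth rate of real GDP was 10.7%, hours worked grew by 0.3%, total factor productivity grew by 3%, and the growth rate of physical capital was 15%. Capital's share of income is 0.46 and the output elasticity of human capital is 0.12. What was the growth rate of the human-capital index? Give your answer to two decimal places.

5.62%

Labor's share = 1 − 0.46 − 0.12 = 0.42.
gY = gA + 0.46×15 + 0.42×0.3 + 0.12×g.
0.12×g = 10.7 − 3 − 7.026 = 0.674.
g = 0.674 / 0.12 = 5.6167%.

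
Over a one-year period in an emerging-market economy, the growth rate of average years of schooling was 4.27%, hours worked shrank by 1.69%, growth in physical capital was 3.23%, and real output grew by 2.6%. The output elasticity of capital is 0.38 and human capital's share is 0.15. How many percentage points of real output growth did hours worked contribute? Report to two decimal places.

Labor's share = 1 − 0.38 − 0.15 = 0.47.
Contribution = share × growth = 0.47 × (-1.69) = -0.7943 pp.

-0.79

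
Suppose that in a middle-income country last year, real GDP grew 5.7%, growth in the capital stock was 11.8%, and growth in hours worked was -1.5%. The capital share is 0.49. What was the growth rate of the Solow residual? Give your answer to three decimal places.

Labor's share = 1 − 0.49 = 0.51.
The capital stock: 0.49 × 11.8 = 5.782 pp.
Hours worked: 0.51 × (-1.5) = -0.765 pp.
TFP growth = 5.7 − 5.017 = 0.683%.

0.683%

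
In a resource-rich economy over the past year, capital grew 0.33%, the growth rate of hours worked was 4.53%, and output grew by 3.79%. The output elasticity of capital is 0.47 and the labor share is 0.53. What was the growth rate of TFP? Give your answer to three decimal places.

Labor's share = 1 − 0.47 = 0.53.
Capital: 0.47 × 0.33 = 0.1551 pp.
Hours worked: 0.53 × 4.53 = 2.4009 pp.
TFP growth = 3.79 − 2.556 = 1.234%.

TFP growth was 1.234%.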